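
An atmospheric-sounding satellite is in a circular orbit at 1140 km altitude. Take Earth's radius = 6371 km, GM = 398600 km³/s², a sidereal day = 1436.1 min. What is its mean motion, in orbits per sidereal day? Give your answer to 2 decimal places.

13.30

Semi-major axis a = 6371 + 1140 = 7511 km. Period T = 2π√(a³/μ) = 2π√(7511³/398600) = 6478.3 s = 107.97 min.
Orbits per sidereal day = 86166 / 6478.3 = 13.301.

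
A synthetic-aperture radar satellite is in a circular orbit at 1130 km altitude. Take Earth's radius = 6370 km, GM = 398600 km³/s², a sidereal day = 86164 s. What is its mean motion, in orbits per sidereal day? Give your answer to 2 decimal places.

13.33

Semi-major axis a = 6370 + 1130 = 7500 km. Period T = 2π√(a³/μ) = 2π√(7500³/398600) = 6464.0 s = 107.73 min.
Orbits per sidereal day = 86164 / 6464.0 = 13.330.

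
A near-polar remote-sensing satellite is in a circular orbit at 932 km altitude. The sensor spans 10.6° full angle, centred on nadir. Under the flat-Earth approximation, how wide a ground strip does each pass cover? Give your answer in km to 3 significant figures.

Half-angle = 10.6°/2 = 5.3°.
Swath width ≈ 2h·tan(θ/2) = 2 × 932 × tan(5.3°) = 172.9 km.

173 km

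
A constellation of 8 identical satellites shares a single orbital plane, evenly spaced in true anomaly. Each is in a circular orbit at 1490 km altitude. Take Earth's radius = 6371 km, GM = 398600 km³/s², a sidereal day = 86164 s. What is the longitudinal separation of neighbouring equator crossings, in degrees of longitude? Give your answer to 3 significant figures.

Semi-major axis a = 6371 + 1490 = 7861 km. Period T = 2π√(a³/μ) = 2π√(7861³/398600) = 6936.3 s = 115.61 min.
Single-satellite node shift = (6936.3/86164) × 360° = 28.98°.
With 8 satellites evenly phased, successive equator crossings are 28.98/8 = 3.623° apart.

3.62°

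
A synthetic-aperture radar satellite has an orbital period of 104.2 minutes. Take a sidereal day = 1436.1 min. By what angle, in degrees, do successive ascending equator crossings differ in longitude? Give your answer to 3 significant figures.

26.1°

T = 104.2 min = 6252.0 s.
During one orbit Earth rotates (6252.0 / 86166) × 360° = 26.12°.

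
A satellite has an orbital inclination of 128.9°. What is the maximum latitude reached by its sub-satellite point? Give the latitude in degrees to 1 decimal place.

Retrograde orbit: the ground track reaches ±(180° − i) = ±(180 − 128.9) = ±51.1°.

51.1°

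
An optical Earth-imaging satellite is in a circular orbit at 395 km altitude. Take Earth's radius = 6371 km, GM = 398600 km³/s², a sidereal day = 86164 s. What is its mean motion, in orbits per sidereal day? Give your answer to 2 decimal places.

15.56

Semi-major axis a = 6371 + 395 = 6766 km. Period T = 2π√(a³/μ) = 2π√(6766³/398600) = 5538.7 s = 92.31 min.
Orbits per sidereal day = 86164 / 5538.7 = 15.557.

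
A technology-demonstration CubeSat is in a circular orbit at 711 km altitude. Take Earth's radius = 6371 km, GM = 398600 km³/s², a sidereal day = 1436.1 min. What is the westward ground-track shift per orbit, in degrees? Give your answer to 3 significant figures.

Semi-major axis a = 6371 + 711 = 7082 km. Period T = 2π√(a³/μ) = 2π√(7082³/398600) = 5931.2 s = 98.85 min.
During one orbit Earth rotates (5931.2 / 86166) × 360° = 24.78°.

24.8°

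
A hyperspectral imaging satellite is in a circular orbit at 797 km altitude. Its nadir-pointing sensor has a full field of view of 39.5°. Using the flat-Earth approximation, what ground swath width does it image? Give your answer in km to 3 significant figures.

Half-angle = 39.5°/2 = 19.75°.
Swath width ≈ 2h·tan(θ/2) = 2 × 797 × tan(19.75°) = 572.3 km.

572 km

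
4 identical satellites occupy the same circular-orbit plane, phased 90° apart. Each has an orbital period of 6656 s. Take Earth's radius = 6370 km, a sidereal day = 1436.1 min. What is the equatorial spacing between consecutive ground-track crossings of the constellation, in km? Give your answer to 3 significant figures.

Single-satellite node shift = (6656.0/86166) × 360° = 27.81°.
With 4 satellites evenly phased, successive equator crossings are 27.81/4 = 6.952° apart.
That is 6.952 × 111.2 = 773 km at the equator.

773 km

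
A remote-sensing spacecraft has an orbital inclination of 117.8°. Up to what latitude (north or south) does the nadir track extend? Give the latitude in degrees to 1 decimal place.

62.2°

Retrograde orbit: the ground track reaches ±(180° − i) = ±(180 − 117.8) = ±62.2°.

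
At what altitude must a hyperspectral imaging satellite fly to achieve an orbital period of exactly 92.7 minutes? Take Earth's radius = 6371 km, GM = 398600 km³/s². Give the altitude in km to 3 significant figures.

414 km

T = 92.7 min = 5562.0 s.
From T = 2π√(a³/μ): a = (μ T²/4π²)^(1/3) = (398600 × 5562.0² / 4π²)^(1/3) = 6785 km.
Altitude h = a − R = 6785 − 6371 = 414 km.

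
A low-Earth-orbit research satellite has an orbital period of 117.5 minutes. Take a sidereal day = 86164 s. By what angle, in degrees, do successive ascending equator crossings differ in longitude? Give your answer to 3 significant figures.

29.5°

T = 117.5 min = 7050.0 s.
During one orbit Earth rotates (7050.0 / 86164) × 360° = 29.46°.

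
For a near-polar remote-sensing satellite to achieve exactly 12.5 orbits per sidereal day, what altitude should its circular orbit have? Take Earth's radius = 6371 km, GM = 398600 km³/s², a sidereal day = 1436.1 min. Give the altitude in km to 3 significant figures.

1460 km

Required period T = 86166 / 12.5 = 6893.3 s.
From T = 2π√(a³/μ): a = (μ T²/4π²)^(1/3) = (398600 × 6893.3² / 4π²)^(1/3) = 7828 km.
Altitude h = a − R = 7828 − 6371 = 1457 km.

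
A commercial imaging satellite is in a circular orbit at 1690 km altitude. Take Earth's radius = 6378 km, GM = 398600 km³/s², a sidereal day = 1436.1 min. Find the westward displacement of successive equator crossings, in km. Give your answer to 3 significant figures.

Semi-major axis a = 6378 + 1690 = 8068 km. Period T = 2π√(a³/μ) = 2π√(8068³/398600) = 7212.1 s = 120.20 min.
During one orbit Earth rotates (7212.1 / 86166) × 360° = 30.13°.
At the equator that is 30.13° × (2π·6378/360) km/° = 30.13 × 111.3 = 3354 km.

3350 km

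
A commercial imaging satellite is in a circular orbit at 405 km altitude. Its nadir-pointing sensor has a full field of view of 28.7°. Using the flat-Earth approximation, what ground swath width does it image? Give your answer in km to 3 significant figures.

207 km

Half-angle = 28.7°/2 = 14.35°.
Swath width ≈ 2h·tan(θ/2) = 2 × 405 × tan(14.35°) = 207.2 km.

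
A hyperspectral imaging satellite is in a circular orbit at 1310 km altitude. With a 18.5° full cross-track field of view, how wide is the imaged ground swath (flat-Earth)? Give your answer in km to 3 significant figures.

427 km

Half-angle = 18.5°/2 = 9.25°.
Swath width ≈ 2h·tan(θ/2) = 2 × 1310 × tan(9.25°) = 426.7 km.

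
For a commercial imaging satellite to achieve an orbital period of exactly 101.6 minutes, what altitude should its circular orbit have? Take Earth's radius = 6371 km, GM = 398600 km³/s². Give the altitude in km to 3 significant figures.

842 km

T = 101.6 min = 6096.0 s.
From T = 2π√(a³/μ): a = (μ T²/4π²)^(1/3) = (398600 × 6096.0² / 4π²)^(1/3) = 7213 km.
Altitude h = a − R = 7213 − 6371 = 842 km.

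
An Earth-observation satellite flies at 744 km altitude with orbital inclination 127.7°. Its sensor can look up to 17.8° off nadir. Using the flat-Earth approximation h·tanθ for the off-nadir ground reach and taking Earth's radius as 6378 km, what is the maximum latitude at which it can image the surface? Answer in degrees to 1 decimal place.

54.4°

Retrograde orbit: the ground track reaches ±(180° − i) = ±(180 − 127.7) = ±52.3°.
Sensor half-swath on the ground ≈ 744·tan(17.8°) = 239 km = 2.15° of latitude.
Maximum observable latitude ≈ 52.3 + 2.15 = 54.4°.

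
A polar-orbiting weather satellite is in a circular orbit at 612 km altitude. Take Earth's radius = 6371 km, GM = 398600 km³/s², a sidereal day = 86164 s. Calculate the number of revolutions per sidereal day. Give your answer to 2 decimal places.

14.84

Semi-major axis a = 6371 + 612 = 6983 km. Period T = 2π√(a³/μ) = 2π√(6983³/398600) = 5807.3 s = 96.79 min.
Orbits per sidereal day = 86164 / 5807.3 = 14.837.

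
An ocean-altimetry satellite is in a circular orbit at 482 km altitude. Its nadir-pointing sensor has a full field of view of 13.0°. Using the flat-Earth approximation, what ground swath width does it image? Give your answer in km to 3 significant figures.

110 km

Half-angle = 13.0°/2 = 6.5°.
Swath width ≈ 2h·tan(θ/2) = 2 × 482 × tan(6.5°) = 109.8 km.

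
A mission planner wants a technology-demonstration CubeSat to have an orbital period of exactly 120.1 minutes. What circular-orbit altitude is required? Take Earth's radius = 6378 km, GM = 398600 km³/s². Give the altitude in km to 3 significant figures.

T = 120.1 min = 7206.0 s.
From T = 2π√(a³/μ): a = (μ T²/4π²)^(1/3) = (398600 × 7206.0² / 4π²)^(1/3) = 8063 km.
Altitude h = a − R = 8063 − 6378 = 1685 km.

1690 km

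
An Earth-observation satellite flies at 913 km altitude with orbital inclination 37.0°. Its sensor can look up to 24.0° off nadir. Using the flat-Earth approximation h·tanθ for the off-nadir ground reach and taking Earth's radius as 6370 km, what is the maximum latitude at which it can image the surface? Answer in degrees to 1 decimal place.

40.7°

For a prograde orbit the ground track reaches latitude ±i = ±37.0°.
Sensor half-swath on the ground ≈ 913·tan(24.0°) = 406 km = 3.66° of latitude.
Maximum observable latitude ≈ 37.0 + 3.66 = 40.7°.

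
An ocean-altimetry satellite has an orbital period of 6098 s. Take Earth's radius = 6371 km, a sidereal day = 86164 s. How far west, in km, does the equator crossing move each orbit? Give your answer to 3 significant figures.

During one orbit Earth rotates (6098.0 / 86164) × 360° = 25.48°.
At the equator that is 25.48° × (2π·6371/360) km/° = 25.48 × 111.2 = 2833 km.

2830 km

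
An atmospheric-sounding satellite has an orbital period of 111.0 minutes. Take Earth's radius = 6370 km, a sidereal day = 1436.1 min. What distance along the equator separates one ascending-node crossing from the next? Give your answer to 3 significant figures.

T = 111.0 min = 6660.0 s.
During one orbit Earth rotates (6660.0 / 86166) × 360° = 27.83°.
At the equator that is 27.83° × (2π·6370/360) km/° = 27.83 × 111.2 = 3094 km.

3090 km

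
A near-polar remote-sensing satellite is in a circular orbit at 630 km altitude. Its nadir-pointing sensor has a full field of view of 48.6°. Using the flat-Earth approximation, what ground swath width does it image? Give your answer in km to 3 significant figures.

Half-angle = 48.6°/2 = 24.3°.
Swath width ≈ 2h·tan(θ/2) = 2 × 630 × tan(24.3°) = 568.9 km.

569 km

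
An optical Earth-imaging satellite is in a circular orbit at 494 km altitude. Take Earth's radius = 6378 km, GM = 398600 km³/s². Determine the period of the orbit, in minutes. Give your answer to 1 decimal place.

Semi-major axis a = 6378 + 494 = 6872 km. Period T = 2π√(a³/μ) = 2π√(6872³/398600) = 5669.4 s = 94.49 min.

94.5 min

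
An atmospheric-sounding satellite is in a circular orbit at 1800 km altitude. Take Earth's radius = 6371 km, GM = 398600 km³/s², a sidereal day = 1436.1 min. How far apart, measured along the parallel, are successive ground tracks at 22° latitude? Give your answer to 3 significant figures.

3170 km

Semi-major axis a = 6371 + 1800 = 8171 km. Period T = 2π√(a³/μ) = 2π√(8171³/398600) = 7350.6 s = 122.51 min.
Node shift per orbit = (7350.6/86166) × 360° = 30.71°.
Equatorial spacing = 30.71 × 111.2 km/° = 3415 km.
At 22° latitude, spacing = 3415 × cos(22°) = 3166 km.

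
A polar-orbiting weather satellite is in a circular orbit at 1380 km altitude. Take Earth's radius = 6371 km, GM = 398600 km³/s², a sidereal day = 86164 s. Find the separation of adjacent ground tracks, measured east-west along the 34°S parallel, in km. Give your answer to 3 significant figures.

Semi-major axis a = 6371 + 1380 = 7751 km. Period T = 2π√(a³/μ) = 2π√(7751³/398600) = 6791.2 s = 113.19 min.
Node shift per orbit = (6791.2/86164) × 360° = 28.37°.
Equatorial spacing = 28.37 × 111.2 km/° = 3155 km.
At 34° latitude, spacing = 3155 × cos(34°) = 2616 km.

2620 km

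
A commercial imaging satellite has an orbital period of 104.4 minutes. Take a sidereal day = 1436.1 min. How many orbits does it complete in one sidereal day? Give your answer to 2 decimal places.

T = 104.4 min = 6264.0 s.
Orbits per sidereal day = 86166 / 6264.0 = 13.756.

13.76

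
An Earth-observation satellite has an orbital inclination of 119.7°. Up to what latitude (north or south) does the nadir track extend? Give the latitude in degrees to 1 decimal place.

Retrograde orbit: the ground track reaches ±(180° − i) = ±(180 − 119.7) = ±60.3°.

60.3°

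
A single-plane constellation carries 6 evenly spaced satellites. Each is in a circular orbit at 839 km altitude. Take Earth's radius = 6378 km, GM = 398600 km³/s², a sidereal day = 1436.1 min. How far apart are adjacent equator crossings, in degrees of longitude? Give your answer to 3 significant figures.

Semi-major axis a = 6378 + 839 = 7217 km. Period T = 2π√(a³/μ) = 2π√(7217³/398600) = 6101.6 s = 101.69 min.
Single-satellite node shift = (6101.6/86166) × 360° = 25.49°.
With 6 satellites evenly phased, successive equator crossings are 25.49/6 = 4.249° apart.

4.25°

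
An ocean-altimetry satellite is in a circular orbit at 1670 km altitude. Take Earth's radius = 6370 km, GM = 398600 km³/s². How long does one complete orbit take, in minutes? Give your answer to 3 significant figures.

120 min

Semi-major axis a = 6370 + 1670 = 8040 km. Period T = 2π√(a³/μ) = 2π√(8040³/398600) = 7174.6 s = 119.58 min.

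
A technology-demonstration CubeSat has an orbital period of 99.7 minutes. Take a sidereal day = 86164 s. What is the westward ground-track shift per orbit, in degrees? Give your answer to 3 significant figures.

25.0°

T = 99.7 min = 5982.0 s.
During one orbit Earth rotates (5982.0 / 86164) × 360° = 24.99°.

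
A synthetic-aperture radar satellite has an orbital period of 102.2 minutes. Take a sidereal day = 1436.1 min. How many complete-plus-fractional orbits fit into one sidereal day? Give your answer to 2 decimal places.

T = 102.2 min = 6132.0 s.
Orbits per sidereal day = 86166 / 6132.0 = 14.052.

14.05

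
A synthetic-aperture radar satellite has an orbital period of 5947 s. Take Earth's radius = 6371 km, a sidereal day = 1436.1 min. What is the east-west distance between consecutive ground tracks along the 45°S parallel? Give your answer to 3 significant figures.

Node shift per orbit = (5947.0/86166) × 360° = 24.85°.
Equatorial spacing = 24.85 × 111.2 km/° = 2763 km.
At 45° latitude, spacing = 2763 × cos(45°) = 1954 km.

1950 km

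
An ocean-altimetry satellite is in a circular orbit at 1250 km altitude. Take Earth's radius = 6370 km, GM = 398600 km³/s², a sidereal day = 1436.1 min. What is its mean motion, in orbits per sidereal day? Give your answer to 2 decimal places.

Semi-major axis a = 6370 + 1250 = 7620 km. Period T = 2π√(a³/μ) = 2π√(7620³/398600) = 6619.8 s = 110.33 min.
Orbits per sidereal day = 86166 / 6619.8 = 13.016.

13.02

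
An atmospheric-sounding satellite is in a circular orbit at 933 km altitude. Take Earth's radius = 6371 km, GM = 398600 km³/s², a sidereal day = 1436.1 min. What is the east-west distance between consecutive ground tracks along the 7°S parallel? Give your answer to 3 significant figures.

2860 km

Semi-major axis a = 6371 + 933 = 7304 km. Period T = 2π√(a³/μ) = 2π√(7304³/398600) = 6212.3 s = 103.54 min.
Node shift per orbit = (6212.3/86166) × 360° = 25.95°.
Equatorial spacing = 25.95 × 111.2 km/° = 2886 km.
At 7° latitude, spacing = 2886 × cos(7°) = 2865 km.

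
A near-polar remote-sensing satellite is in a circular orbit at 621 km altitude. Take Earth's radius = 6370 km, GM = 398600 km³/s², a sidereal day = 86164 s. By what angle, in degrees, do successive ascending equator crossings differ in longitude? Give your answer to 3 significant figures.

24.3°

Semi-major axis a = 6370 + 621 = 6991 km. Period T = 2π√(a³/μ) = 2π√(6991³/398600) = 5817.3 s = 96.95 min.
During one orbit Earth rotates (5817.3 / 86164) × 360° = 24.31°.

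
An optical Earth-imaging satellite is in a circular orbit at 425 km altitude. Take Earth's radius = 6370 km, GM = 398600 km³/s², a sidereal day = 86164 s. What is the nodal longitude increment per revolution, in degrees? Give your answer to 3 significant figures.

Semi-major axis a = 6370 + 425 = 6795 km. Period T = 2π√(a³/μ) = 2π√(6795³/398600) = 5574.4 s = 92.91 min.
During one orbit Earth rotates (5574.4 / 86164) × 360° = 23.29°.

23.3°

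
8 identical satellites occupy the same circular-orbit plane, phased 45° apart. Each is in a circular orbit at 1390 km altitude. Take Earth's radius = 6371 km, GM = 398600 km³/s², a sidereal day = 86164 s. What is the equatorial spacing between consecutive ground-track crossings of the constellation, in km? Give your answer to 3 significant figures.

Semi-major axis a = 6371 + 1390 = 7761 km. Period T = 2π√(a³/μ) = 2π√(7761³/398600) = 6804.4 s = 113.41 min.
Single-satellite node shift = (6804.4/86164) × 360° = 28.43°.
With 8 satellites evenly phased, successive equator crossings are 28.43/8 = 3.554° apart.
That is 3.554 × 111.2 = 395 km at the equator.

395 km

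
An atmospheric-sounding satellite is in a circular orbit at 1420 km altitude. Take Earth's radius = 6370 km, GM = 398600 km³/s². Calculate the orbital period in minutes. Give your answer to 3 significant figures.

Semi-major axis a = 6370 + 1420 = 7790 km. Period T = 2π√(a³/μ) = 2π√(7790³/398600) = 6842.5 s = 114.04 min.

114 min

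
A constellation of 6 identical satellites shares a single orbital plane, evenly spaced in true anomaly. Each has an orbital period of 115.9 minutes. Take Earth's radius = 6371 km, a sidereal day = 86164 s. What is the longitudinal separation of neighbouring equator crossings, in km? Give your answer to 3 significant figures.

T = 115.9 min = 6954.0 s.
Single-satellite node shift = (6954.0/86164) × 360° = 29.05°.
With 6 satellites evenly phased, successive equator crossings are 29.05/6 = 4.842° apart.
That is 4.842 × 111.2 = 538 km at the equator.

538 km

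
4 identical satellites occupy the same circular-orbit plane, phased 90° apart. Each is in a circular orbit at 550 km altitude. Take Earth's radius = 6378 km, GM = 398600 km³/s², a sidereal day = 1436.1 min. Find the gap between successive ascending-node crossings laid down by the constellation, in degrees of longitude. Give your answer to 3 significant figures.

Semi-major axis a = 6378 + 550 = 6928 km. Period T = 2π√(a³/μ) = 2π√(6928³/398600) = 5738.8 s = 95.65 min.
Single-satellite node shift = (5738.8/86166) × 360° = 23.98°.
With 4 satellites evenly phased, successive equator crossings are 23.98/4 = 5.994° apart.

5.99°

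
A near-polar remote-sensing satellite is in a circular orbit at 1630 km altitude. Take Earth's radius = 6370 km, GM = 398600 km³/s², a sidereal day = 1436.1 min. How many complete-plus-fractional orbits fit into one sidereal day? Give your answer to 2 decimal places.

Semi-major axis a = 6370 + 1630 = 8000 km. Period T = 2π√(a³/μ) = 2π√(8000³/398600) = 7121.1 s = 118.68 min.
Orbits per sidereal day = 86166 / 7121.1 = 12.100.

12.10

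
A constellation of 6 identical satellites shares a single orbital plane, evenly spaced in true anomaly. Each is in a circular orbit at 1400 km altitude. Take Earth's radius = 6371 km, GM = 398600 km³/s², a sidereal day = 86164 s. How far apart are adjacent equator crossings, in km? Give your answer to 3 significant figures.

528 km

Semi-major axis a = 6371 + 1400 = 7771 km. Period T = 2π√(a³/μ) = 2π√(7771³/398600) = 6817.5 s = 113.63 min.
Single-satellite node shift = (6817.5/86164) × 360° = 28.48°.
With 6 satellites evenly phased, successive equator crossings are 28.48/6 = 4.747° apart.
That is 4.747 × 111.2 = 528 km at the equator.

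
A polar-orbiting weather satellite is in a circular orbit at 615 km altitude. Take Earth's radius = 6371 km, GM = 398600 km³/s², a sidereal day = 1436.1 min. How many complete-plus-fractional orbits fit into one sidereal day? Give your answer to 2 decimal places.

14.83

Semi-major axis a = 6371 + 615 = 6986 km. Period T = 2π√(a³/μ) = 2π√(6986³/398600) = 5811.0 s = 96.85 min.
Orbits per sidereal day = 86166 / 5811.0 = 14.828.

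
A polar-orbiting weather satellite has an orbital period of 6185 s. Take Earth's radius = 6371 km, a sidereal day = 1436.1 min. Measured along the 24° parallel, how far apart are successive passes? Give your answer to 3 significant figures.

Node shift per orbit = (6185.0/86166) × 360° = 25.84°.
Equatorial spacing = 25.84 × 111.2 km/° = 2873 km.
At 24° latitude, spacing = 2873 × cos(24°) = 2625 km.

2620 km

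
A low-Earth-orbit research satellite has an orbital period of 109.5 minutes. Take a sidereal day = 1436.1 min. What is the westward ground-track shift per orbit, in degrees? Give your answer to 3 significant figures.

T = 109.5 min = 6570.0 s.
During one orbit Earth rotates (6570.0 / 86166) × 360° = 27.45°.

27.4°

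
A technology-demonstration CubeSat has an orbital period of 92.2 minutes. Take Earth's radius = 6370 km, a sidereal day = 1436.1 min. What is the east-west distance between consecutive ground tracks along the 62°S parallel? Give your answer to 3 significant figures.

1210 km

T = 92.2 min = 5532.0 s.
Node shift per orbit = (5532.0/86166) × 360° = 23.11°.
Equatorial spacing = 23.11 × 111.2 km/° = 2570 km.
At 62° latitude, spacing = 2570 × cos(62°) = 1206 km.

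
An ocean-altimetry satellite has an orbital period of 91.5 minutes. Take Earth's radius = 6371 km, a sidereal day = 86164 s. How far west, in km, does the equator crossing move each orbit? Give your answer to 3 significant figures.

T = 91.5 min = 5490.0 s.
During one orbit Earth rotates (5490.0 / 86164) × 360° = 22.94°.
At the equator that is 22.94° × (2π·6371/360) km/° = 22.94 × 111.2 = 2551 km.

2550 km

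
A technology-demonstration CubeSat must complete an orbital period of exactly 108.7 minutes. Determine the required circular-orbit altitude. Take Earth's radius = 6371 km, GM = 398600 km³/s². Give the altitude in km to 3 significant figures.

T = 108.7 min = 6522.0 s.
From T = 2π√(a³/μ): a = (μ T²/4π²)^(1/3) = (398600 × 6522.0² / 4π²)^(1/3) = 7545 km.
Altitude h = a − R = 7545 − 6371 = 1174 km.

1170 km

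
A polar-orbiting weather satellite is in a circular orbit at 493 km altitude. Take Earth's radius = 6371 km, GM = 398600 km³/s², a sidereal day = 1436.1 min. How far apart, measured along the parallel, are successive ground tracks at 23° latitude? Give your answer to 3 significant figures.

2420 km

Semi-major axis a = 6371 + 493 = 6864 km. Period T = 2π√(a³/μ) = 2π√(6864³/398600) = 5659.5 s = 94.32 min.
Node shift per orbit = (5659.5/86166) × 360° = 23.65°.
Equatorial spacing = 23.65 × 111.2 km/° = 2629 km.
At 23° latitude, spacing = 2629 × cos(23°) = 2420 km.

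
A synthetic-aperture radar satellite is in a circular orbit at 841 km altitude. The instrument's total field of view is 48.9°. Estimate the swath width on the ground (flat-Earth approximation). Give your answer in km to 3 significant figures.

765 km

Half-angle = 48.9°/2 = 24.45°.
Swath width ≈ 2h·tan(θ/2) = 2 × 841 × tan(24.45°) = 764.8 km.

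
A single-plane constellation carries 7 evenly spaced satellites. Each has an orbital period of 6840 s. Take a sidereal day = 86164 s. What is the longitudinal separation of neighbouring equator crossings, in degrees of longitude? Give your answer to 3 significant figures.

Single-satellite node shift = (6840.0/86164) × 360° = 28.58°.
With 7 satellites evenly phased, successive equator crossings are 28.58/7 = 4.083° apart.

4.08°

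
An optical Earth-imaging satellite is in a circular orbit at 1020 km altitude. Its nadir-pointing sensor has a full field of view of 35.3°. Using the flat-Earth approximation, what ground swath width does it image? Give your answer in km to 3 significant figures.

Half-angle = 35.3°/2 = 17.65°.
Swath width ≈ 2h·tan(θ/2) = 2 × 1020 × tan(17.65°) = 649.1 km.

649 km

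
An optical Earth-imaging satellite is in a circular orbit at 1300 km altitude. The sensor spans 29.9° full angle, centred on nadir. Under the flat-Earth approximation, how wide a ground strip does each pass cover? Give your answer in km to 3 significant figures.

694 km

Half-angle = 29.9°/2 = 14.95°.
Swath width ≈ 2h·tan(θ/2) = 2 × 1300 × tan(14.95°) = 694.2 km.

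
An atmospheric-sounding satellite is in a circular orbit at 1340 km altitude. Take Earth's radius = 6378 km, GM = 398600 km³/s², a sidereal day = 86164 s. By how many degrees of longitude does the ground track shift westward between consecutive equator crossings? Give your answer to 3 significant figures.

28.2°

Semi-major axis a = 6378 + 1340 = 7718 km. Period T = 2π√(a³/μ) = 2π√(7718³/398600) = 6747.9 s = 112.46 min.
During one orbit Earth rotates (6747.9 / 86164) × 360° = 28.19°.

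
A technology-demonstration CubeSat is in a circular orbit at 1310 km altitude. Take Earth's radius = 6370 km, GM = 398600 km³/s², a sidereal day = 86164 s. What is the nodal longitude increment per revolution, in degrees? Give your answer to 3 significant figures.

Semi-major axis a = 6370 + 1310 = 7680 km. Period T = 2π√(a³/μ) = 2π√(7680³/398600) = 6698.1 s = 111.64 min.
During one orbit Earth rotates (6698.1 / 86164) × 360° = 27.99°.

28.0°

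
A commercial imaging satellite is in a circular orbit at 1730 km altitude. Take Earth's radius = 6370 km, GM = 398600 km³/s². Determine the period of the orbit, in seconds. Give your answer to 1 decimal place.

Semi-major axis a = 6370 + 1730 = 8100 km. Period T = 2π√(a³/μ) = 2π√(8100³/398600) = 7255.0 s = 120.92 min.

7255.0 seconds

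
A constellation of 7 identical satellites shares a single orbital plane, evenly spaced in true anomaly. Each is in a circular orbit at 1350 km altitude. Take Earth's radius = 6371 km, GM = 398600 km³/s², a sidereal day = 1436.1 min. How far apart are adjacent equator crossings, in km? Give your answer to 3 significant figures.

Semi-major axis a = 6371 + 1350 = 7721 km. Period T = 2π√(a³/μ) = 2π√(7721³/398600) = 6751.8 s = 112.53 min.
Single-satellite node shift = (6751.8/86166) × 360° = 28.21°.
With 7 satellites evenly phased, successive equator crossings are 28.21/7 = 4.030° apart.
That is 4.030 × 111.2 = 448 km at the equator.

448 km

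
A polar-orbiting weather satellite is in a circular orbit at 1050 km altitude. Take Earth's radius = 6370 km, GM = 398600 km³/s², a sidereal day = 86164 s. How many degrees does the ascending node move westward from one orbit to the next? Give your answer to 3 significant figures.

26.6°

Semi-major axis a = 6370 + 1050 = 7420 km. Period T = 2π√(a³/μ) = 2π√(7420³/398600) = 6360.9 s = 106.01 min.
During one orbit Earth rotates (6360.9 / 86164) × 360° = 26.58°.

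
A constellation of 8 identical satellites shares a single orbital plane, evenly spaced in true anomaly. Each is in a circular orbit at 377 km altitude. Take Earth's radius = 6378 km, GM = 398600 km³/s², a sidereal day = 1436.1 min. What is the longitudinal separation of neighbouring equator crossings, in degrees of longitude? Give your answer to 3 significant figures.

2.89°

Semi-major axis a = 6378 + 377 = 6755 km. Period T = 2π√(a³/μ) = 2π√(6755³/398600) = 5525.2 s = 92.09 min.
Single-satellite node shift = (5525.2/86166) × 360° = 23.08°.
With 8 satellites evenly phased, successive equator crossings are 23.08/8 = 2.886° apart.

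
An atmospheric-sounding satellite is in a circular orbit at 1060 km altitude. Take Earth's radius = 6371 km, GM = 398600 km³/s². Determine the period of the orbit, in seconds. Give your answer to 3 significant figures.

Semi-major axis a = 6371 + 1060 = 7431 km. Period T = 2π√(a³/μ) = 2π√(7431³/398600) = 6375.0 s = 106.25 min.

6380 seconds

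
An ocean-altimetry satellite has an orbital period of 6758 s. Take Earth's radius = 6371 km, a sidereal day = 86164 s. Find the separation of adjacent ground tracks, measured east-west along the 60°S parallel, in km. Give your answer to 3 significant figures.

Node shift per orbit = (6758.0/86164) × 360° = 28.24°.
Equatorial spacing = 28.24 × 111.2 km/° = 3140 km.
At 60° latitude, spacing = 3140 × cos(60°) = 1570 km.

1570 km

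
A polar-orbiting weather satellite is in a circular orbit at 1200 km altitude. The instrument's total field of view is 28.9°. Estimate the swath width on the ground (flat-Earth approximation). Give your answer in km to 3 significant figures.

Half-angle = 28.9°/2 = 14.45°.
Swath width ≈ 2h·tan(θ/2) = 2 × 1200 × tan(14.45°) = 618.4 km.

618 km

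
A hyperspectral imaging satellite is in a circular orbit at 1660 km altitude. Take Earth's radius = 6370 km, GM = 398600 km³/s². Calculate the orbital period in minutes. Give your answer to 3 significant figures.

Semi-major axis a = 6370 + 1660 = 8030 km. Period T = 2π√(a³/μ) = 2π√(8030³/398600) = 7161.2 s = 119.35 min.

119 min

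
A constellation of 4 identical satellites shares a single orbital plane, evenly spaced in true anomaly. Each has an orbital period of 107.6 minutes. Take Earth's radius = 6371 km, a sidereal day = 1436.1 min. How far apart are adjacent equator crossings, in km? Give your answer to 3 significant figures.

750 km

T = 107.6 min = 6456.0 s.
Single-satellite node shift = (6456.0/86166) × 360° = 26.97°.
With 4 satellites evenly phased, successive equator crossings are 26.97/4 = 6.743° apart.
That is 6.743 × 111.2 = 750 km at the equator.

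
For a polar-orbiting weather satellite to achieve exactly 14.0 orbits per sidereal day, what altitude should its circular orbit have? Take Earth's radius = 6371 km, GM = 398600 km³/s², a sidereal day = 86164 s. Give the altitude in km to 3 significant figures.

888 km

Required period T = 86164 / 14.0 = 6154.6 s.
From T = 2π√(a³/μ): a = (μ T²/4π²)^(1/3) = (398600 × 6154.6² / 4π²)^(1/3) = 7259 km.
Altitude h = a − R = 7259 − 6371 = 888 km.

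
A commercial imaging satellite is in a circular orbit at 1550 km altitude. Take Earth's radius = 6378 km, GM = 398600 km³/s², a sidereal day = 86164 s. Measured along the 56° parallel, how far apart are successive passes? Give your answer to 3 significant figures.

Semi-major axis a = 6378 + 1550 = 7928 km. Period T = 2π√(a³/μ) = 2π√(7928³/398600) = 7025.2 s = 117.09 min.
Node shift per orbit = (7025.2/86164) × 360° = 29.35°.
Equatorial spacing = 29.35 × 111.3 km/° = 3267 km.
At 56° latitude, spacing = 3267 × cos(56°) = 1827 km.

1830 km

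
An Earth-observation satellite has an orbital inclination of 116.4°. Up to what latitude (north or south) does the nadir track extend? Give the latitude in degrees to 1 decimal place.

Retrograde orbit: the ground track reaches ±(180° − i) = ±(180 − 116.4) = ±63.6°.

63.6°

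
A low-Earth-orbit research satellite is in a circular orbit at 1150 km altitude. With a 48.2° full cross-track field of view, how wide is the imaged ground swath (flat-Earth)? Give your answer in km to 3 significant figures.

Half-angle = 48.2°/2 = 24.1°.
Swath width ≈ 2h·tan(θ/2) = 2 × 1150 × tan(24.1°) = 1028.8 km.

1030 km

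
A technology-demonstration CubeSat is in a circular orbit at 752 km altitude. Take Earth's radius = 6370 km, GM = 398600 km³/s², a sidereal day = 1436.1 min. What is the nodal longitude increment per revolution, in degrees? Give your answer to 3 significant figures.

Semi-major axis a = 6370 + 752 = 7122 km. Period T = 2π√(a³/μ) = 2π√(7122³/398600) = 5981.6 s = 99.69 min.
During one orbit Earth rotates (5981.6 / 86166) × 360° = 24.99°.

25.0°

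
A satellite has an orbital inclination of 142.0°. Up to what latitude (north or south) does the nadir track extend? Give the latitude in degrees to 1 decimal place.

38.0°

Retrograde orbit: the ground track reaches ±(180° − i) = ±(180 − 142.0) = ±38.0°.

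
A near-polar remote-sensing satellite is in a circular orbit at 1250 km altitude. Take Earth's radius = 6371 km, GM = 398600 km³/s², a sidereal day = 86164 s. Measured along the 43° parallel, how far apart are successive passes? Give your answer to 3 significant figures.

Semi-major axis a = 6371 + 1250 = 7621 km. Period T = 2π√(a³/μ) = 2π√(7621³/398600) = 6621.1 s = 110.35 min.
Node shift per orbit = (6621.1/86164) × 360° = 27.66°.
Equatorial spacing = 27.66 × 111.2 km/° = 3076 km.
At 43° latitude, spacing = 3076 × cos(43°) = 2250 km.

2250 km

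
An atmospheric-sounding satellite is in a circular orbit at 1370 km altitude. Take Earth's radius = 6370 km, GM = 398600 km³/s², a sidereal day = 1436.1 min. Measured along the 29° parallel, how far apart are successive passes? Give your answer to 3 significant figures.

2750 km

Semi-major axis a = 6370 + 1370 = 7740 km. Period T = 2π√(a³/μ) = 2π√(7740³/398600) = 6776.8 s = 112.95 min.
Node shift per orbit = (6776.8/86166) × 360° = 28.31°.
Equatorial spacing = 28.31 × 111.2 km/° = 3148 km.
At 29° latitude, spacing = 3148 × cos(29°) = 2753 km.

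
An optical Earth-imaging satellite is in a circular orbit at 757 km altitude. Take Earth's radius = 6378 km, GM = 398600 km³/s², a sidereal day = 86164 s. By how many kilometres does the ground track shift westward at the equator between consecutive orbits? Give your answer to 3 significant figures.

2790 km

Semi-major axis a = 6378 + 757 = 7135 km. Period T = 2π√(a³/μ) = 2π√(7135³/398600) = 5997.9 s = 99.97 min.
During one orbit Earth rotates (5997.9 / 86164) × 360° = 25.06°.
At the equator that is 25.06° × (2π·6378/360) km/° = 25.06 × 111.3 = 2790 km.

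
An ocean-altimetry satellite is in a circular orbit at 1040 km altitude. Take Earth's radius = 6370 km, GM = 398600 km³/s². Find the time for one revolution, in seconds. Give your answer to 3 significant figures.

Semi-major axis a = 6370 + 1040 = 7410 km. Period T = 2π√(a³/μ) = 2π√(7410³/398600) = 6348.0 s = 105.80 min.

6350 seconds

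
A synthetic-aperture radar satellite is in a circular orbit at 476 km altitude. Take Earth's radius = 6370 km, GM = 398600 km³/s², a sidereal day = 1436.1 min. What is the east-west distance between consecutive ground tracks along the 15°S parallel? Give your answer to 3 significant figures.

2530 km

Semi-major axis a = 6370 + 476 = 6846 km. Period T = 2π√(a³/μ) = 2π√(6846³/398600) = 5637.2 s = 93.95 min.
Node shift per orbit = (5637.2/86166) × 360° = 23.55°.
Equatorial spacing = 23.55 × 111.2 km/° = 2618 km.
At 15° latitude, spacing = 2618 × cos(15°) = 2529 km.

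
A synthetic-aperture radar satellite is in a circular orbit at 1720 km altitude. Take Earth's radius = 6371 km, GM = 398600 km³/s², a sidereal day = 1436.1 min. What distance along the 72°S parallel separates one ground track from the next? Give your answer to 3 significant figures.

1040 km

Semi-major axis a = 6371 + 1720 = 8091 km. Period T = 2π√(a³/μ) = 2π√(8091³/398600) = 7242.9 s = 120.72 min.
Node shift per orbit = (7242.9/86166) × 360° = 30.26°.
Equatorial spacing = 30.26 × 111.2 km/° = 3365 km.
At 72° latitude, spacing = 3365 × cos(72°) = 1040 km.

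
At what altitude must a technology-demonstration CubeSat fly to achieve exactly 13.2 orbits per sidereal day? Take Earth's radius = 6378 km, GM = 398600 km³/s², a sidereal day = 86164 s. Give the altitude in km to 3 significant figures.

1170 km

Required period T = 86164 / 13.2 = 6527.6 s.
From T = 2π√(a³/μ): a = (μ T²/4π²)^(1/3) = (398600 × 6527.6² / 4π²)^(1/3) = 7549 km.
Altitude h = a − R = 7549 − 6378 = 1171 km.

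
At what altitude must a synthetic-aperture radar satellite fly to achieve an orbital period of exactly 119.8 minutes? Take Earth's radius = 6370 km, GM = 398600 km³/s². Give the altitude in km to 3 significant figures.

T = 119.8 min = 7188.0 s.
From T = 2π√(a³/μ): a = (μ T²/4π²)^(1/3) = (398600 × 7188.0² / 4π²)^(1/3) = 8050 km.
Altitude h = a − R = 8050 − 6370 = 1680 km.

1680 km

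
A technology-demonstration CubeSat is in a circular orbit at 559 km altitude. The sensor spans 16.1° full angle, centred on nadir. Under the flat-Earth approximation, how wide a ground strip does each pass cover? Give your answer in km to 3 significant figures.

158 km

Half-angle = 16.1°/2 = 8.05°.
Swath width ≈ 2h·tan(θ/2) = 2 × 559 × tan(8.05°) = 158.1 km.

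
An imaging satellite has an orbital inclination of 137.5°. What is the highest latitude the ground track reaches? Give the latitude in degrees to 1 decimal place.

42.5°

Retrograde orbit: the ground track reaches ±(180° − i) = ±(180 − 137.5) = ±42.5°.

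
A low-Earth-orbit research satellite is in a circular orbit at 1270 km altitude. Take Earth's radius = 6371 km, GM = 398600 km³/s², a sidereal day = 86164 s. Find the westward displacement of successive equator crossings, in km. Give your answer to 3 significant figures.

3090 km

Semi-major axis a = 6371 + 1270 = 7641 km. Period T = 2π√(a³/μ) = 2π√(7641³/398600) = 6647.2 s = 110.79 min.
During one orbit Earth rotates (6647.2 / 86164) × 360° = 27.77°.
At the equator that is 27.77° × (2π·6371/360) km/° = 27.77 × 111.2 = 3088 km.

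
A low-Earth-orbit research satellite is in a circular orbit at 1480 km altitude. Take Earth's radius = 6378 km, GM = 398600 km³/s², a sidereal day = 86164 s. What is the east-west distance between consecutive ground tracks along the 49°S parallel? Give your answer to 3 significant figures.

Semi-major axis a = 6378 + 1480 = 7858 km. Period T = 2π√(a³/μ) = 2π√(7858³/398600) = 6932.3 s = 115.54 min.
Node shift per orbit = (6932.3/86164) × 360° = 28.96°.
Equatorial spacing = 28.96 × 111.3 km/° = 3224 km.
At 49° latitude, spacing = 3224 × cos(49°) = 2115 km.

2120 km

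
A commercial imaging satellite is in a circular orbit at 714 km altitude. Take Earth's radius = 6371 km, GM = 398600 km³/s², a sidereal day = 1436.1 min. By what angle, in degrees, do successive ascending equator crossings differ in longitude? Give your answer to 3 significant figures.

Semi-major axis a = 6371 + 714 = 7085 km. Period T = 2π√(a³/μ) = 2π√(7085³/398600) = 5935.0 s = 98.92 min.
During one orbit Earth rotates (5935.0 / 86166) × 360° = 24.80°.

24.8°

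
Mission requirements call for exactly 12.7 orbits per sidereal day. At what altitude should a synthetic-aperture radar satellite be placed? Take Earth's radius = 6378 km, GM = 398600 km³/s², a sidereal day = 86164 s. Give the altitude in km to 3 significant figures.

Required period T = 86164 / 12.7 = 6784.6 s.
From T = 2π√(a³/μ): a = (μ T²/4π²)^(1/3) = (398600 × 6784.6² / 4π²)^(1/3) = 7746 km.
Altitude h = a − R = 7746 − 6378 = 1368 km.

1370 km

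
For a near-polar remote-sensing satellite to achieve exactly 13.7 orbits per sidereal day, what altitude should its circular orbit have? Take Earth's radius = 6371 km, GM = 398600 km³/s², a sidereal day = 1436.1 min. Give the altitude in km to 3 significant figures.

Required period T = 86166 / 13.7 = 6289.5 s.
From T = 2π√(a³/μ): a = (μ T²/4π²)^(1/3) = (398600 × 6289.5² / 4π²)^(1/3) = 7364 km.
Altitude h = a − R = 7364 − 6371 = 993 km.

993 km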